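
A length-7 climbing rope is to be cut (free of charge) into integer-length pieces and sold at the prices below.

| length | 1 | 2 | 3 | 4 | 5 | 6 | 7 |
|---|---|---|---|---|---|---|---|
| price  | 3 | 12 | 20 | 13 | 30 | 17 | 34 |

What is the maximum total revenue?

Consider every possible first cut. r[k] is the best of p[i]+r[k−i] over all sellable i≤k.
r[1] = 3
r[2] = 12
r[3] = 20
r[4] = 24  (first piece 2, then r[2]=12)
r[5] = 32  (first piece 2, then r[3]=20)
r[6] = 40  (first piece 3, then r[3]=20)
r[7] = 44  (first piece 2, then r[5]=32)
One optimal cutting: 3 + 2 + 2 → €20 + €12 + €12 = €44.

44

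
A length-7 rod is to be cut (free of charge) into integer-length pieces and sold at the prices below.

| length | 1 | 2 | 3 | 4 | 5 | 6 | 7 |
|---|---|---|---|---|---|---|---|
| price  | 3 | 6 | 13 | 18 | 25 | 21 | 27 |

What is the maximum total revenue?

Build R[k] bottom-up: R[k] = max over allowed piece i of (p[i] + R[k−i]).
R[1] = 3
R[2] = max(3+3, 6+0) = 6
R[3] = max(3+6, 6+3, 13+0) = 13
R[4] = max(3+13, 6+6, 13+3, 18+0) = 18
R[5] = max(3+18, 6+13, 13+6, 18+3, 25+0) = 25
R[6] = max(3+25, 6+18, 13+13, 18+6, 25+3, 21+0) = 28
R[7] = max(3+28, 6+25, 13+18, …, 21+3, 27+0) = 31
One optimal cutting: 5 + 1 + 1 → $25 + $3 + $3 = $31.

31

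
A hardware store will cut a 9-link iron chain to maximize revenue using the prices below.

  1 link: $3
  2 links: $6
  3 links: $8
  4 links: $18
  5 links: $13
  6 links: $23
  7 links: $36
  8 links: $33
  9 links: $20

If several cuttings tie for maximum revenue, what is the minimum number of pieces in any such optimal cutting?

2

Let r[k] be the best obtainable value from length k. For each k, try every first piece i and keep the best of price[i] + r[k−i].
r[1] = 3
r[2] = 6  (first piece 1, then r[1]=3)
r[3] = 9  (first piece 1, then r[2]=6)
r[4] = 18
r[5] = 21  (first piece 1, then r[4]=18)
r[6] = 24  (first piece 1, then r[5]=21)
r[7] = 36
r[8] = 39  (first piece 1, then r[7]=36)
r[9] = 42  (first piece 1, then r[8]=39)
Maximum revenue is $42.
Now minimize piece count subject to staying optimal: for each k, pieces[k] = 1 + min over i with p[i]+r[k−i]=r[k] of pieces[k−i].
pieces[6] = 2
pieces[7] = 1
pieces[8] = 2
pieces[9] = 2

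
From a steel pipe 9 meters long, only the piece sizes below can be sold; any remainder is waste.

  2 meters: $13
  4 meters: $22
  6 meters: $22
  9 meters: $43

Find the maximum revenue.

52

Build r[k] bottom-up: r[k] = max over allowed piece i of (p[i] + r[k−i]).
r[1] = 0
r[2] = 13
r[3] = 13
r[4] = max(13+13, 22+0) = 26
r[5] = max(13+13, 22+0) = 26
r[6] = max(13+26, 22+13, 22+0) = 39
r[7] = max(13+26, 22+13, 22+0) = 39
r[8] = max(13+39, 22+26, 22+13) = 52
r[9] = max(13+39, 22+26, 22+13, 43+0) = 52
One optimal cutting: pieces 2 + 2 + 2 + 2 with 1 meter of scrap → $52.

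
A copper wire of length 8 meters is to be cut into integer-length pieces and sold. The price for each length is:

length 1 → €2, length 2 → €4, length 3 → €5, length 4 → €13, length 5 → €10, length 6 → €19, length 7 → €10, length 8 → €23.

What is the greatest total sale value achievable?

Let best[k] be the best obtainable value from length k. For each k, try every first piece i and keep the best of price[i] + best[k−i].
best[1] = 2
best[2] = max(2+2, 4+0) = 4
best[3] = max(2+4, 4+2, 5+0) = 6
best[4] = max(2+6, 4+4, 5+2, 13+0) = 13
best[5] = max(2+13, 4+6, 5+4, 13+2, 10+0) = 15
best[6] = max(2+15, 4+13, 5+6, 13+4, 10+2, 19+0) = 19
best[7] = max(2+19, 4+15, 5+13, …, 19+2, 10+0) = 21
best[8] = max(2+21, 4+19, 5+15, …, 10+2, 23+0) = 26
One optimal cutting: 4 + 4 → €13 + €13 = €26.

26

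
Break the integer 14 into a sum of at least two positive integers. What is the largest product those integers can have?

162

Let f[k] be the best product for length k (with at least one cut). For each first piece i, the rest contributes max(k−i, f[k−i]).
f[2] = 1×max(1,0) = 1×1 = 1
f[3] = max(1×2, 2×1) = 2
f[4] = max(1×3, 2×2, 3×1) = 4
f[5] = max(1×4, 2×3, 3×2, 4×1) = 6
f[6] = max(1×6, 2×4, 3×3, 4×2, 5×1) = 9
f[7] = max(1×9, 2×6, 3×4, 4×3, 5×2, 6×1) = 12
f[8] = max(1×12, 2×9, 3×6, …, 6×2, 7×1) = 18
f[9] = max(1×18, 2×12, 3×9, …, 7×2, 8×1) = 27
f[10] = max(1×27, 2×18, 3×12, …, 8×2, 9×1) = 36
f[11] = max(1×36, 2×27, 3×18, …, 9×2, 10×1) = 54
f[12] = max(1×54, 2×36, 3×27, …, 10×2, 11×1) = 81
f[13] = max(1×81, 2×54, 3×36, …, 11×2, 12×1) = 108
f[14] = max(1×108, 2×81, 3×54, …, 12×2, 13×1) = 162
One optimal split: 3 + 3 + 3 + 3 + 2; product 3×3×3×3×2 = 162.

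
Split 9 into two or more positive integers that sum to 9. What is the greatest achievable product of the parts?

Define g[k] = max over 1≤i<k of i · max(k−i, g[k−i]); the inner max lets the remainder stay uncut if that's better.
Small cases: g[2]=1, g[3]=2, g[4]=4.
g[5] = 2×max(3,2) = 2×3 = 6
g[6] = 3×max(3,2) = 3×3 = 9
g[7] = 2×max(5,6) = 2×6 = 12
g[8] = 2×max(6,9) = 2×9 = 18
g[9] = 3×max(6,9) = 3×9 = 27
One optimal split: 3 + 3 + 3; product 3×3×3 = 27.

27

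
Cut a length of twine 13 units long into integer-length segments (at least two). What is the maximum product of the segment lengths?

Fill m[k] for k=2..13: at each k try every first piece i and multiply by the better of (k−i) uncut or m[k−i].
Small cases: m[2]=1, m[3]=2, m[4]=4, m[5]=6, m[6]=9, m[7]=12, m[8]=18.
m[9] = max(1*18, 2*12, 3*9, …, 7*2, 8*1) = 27
m[10] = max(1*27, 2*18, 3*12, …, 8*2, 9*1) = 36
m[11] = max(1*36, 2*27, 3*18, …, 9*2, 10*1) = 54
m[12] = max(1*54, 2*36, 3*27, …, 10*2, 11*1) = 81
m[13] = max(1*81, 2*54, 3*36, …, 11*2, 12*1) = 108
One optimal split: 3 + 3 + 3 + 2 + 2; product 3*3*3*2*2 = 108.

108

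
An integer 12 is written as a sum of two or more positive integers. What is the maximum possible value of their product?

81

Let f[k] be the best product for length k (with at least one cut). For each first piece i, the rest contributes max(k−i, f[k−i]).
Small cases: f[2]=1, f[3]=2, f[4]=4, f[5]=6, f[6]=9, f[7]=12.
f[8] = 2×max(6,9) = 2×9 = 18
f[9] = 3×max(6,9) = 3×9 = 27
f[10] = 2×max(8,18) = 2×18 = 36
f[11] = 2×max(9,27) = 2×27 = 54
f[12] = 3×max(9,27) = 3×27 = 81
One optimal split: 3 + 3 + 3 + 3; product 3×3×3×3 = 81.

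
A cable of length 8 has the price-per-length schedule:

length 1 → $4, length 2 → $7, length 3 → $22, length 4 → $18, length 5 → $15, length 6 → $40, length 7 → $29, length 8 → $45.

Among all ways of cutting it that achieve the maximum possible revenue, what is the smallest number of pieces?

Build r[k] bottom-up: r[k] = max over allowed piece i of (p[i] + r[k−i]).
r[1] = 4
r[2] = 8  (first piece 1, then r[1]=4)
r[3] = 22
r[4] = 26  (first piece 1, then r[3]=22)
r[5] = 30  (first piece 1, then r[4]=26)
r[6] = 44  (first piece 3, then r[3]=22)
r[7] = 48  (first piece 1, then r[6]=44)
r[8] = 52  (first piece 1, then r[7]=48)
Maximum revenue is $52.
Now minimize piece count subject to staying optimal: for each k, pieces[k] = 1 + min over i with p[i]+r[k−i]=r[k] of pieces[k−i].
pieces[5] = 3
pieces[6] = 2
pieces[7] = 3
pieces[8] = 4

4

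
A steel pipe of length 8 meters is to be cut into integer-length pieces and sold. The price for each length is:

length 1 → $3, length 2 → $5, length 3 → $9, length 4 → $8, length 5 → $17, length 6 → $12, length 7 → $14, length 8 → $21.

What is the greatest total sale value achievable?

26

Let best[k] be the best obtainable value from length k. For each k, try every first piece i and keep the best of price[i] + best[k−i].
best[1] = 3
best[2] = max(3+3, 5+0) = 6
best[3] = max(3+6, 5+3, 9+0) = 9
best[4] = max(3+9, 5+6, 9+3, 8+0) = 12
best[5] = max(3+12, 5+9, 9+6, 8+3, 17+0) = 17
best[6] = max(3+17, 5+12, 9+9, 8+6, 17+3, 12+0) = 20
best[7] = max(3+20, 5+17, 9+12, …, 12+3, 14+0) = 23
best[8] = max(3+23, 5+20, 9+17, …, 14+3, 21+0) = 26
One optimal cutting: 5 + 1 + 1 + 1 → $17 + $3 + $3 + $3 = $26.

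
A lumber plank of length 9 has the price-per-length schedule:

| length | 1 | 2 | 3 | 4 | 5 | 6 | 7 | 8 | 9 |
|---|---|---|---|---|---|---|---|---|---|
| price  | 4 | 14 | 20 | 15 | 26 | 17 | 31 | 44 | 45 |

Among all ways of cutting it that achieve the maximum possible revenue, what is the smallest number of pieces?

4

Let r[k] be the best obtainable value from length k. For each k, try every first piece i and keep the best of price[i] + r[k−i].
r[1] = 4
r[2] = 14
r[3] = 20
r[4] = 28  (first piece 2, then r[2]=14)
r[5] = 34  (first piece 2, then r[3]=20)
r[6] = 42  (first piece 2, then r[4]=28)
r[7] = 48  (first piece 2, then r[5]=34)
r[8] = 56  (first piece 2, then r[6]=42)
r[9] = 62  (first piece 2, then r[7]=48)
Maximum revenue is $62.
Now minimize piece count subject to staying optimal: for each k, pieces[k] = 1 + min over i with p[i]+r[k−i]=r[k] of pieces[k−i].
pieces[6] = 3
pieces[7] = 3
pieces[8] = 4
pieces[9] = 4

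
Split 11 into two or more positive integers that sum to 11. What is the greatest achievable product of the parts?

54

Fill m[k] for k=2..11: at each k try every first piece i and multiply by the better of (k−i) uncut or m[k−i].
Small cases: m[2]=1, m[3]=2, m[4]=4, m[5]=6, m[6]=9.
m[7] = 2×max(5,6) = 2×6 = 12
m[8] = 2×max(6,9) = 2×9 = 18
m[9] = 3×max(6,9) = 3×9 = 27
m[10] = 2×max(8,18) = 2×18 = 36
m[11] = 2×max(9,27) = 2×27 = 54
One optimal split: 3 + 3 + 3 + 2; product 3×3×3×2 = 54.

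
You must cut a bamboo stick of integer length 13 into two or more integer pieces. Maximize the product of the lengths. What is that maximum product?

108

Define prod[k] = max over 1≤i<k of i · max(k−i, prod[k−i]); the inner max lets the remainder stay uncut if that's better.
prod[2] = 1×max(1,0) = 1×1 = 1
prod[3] = max(1×2, 2×1) = 2
prod[4] = max(1×3, 2×2, 3×1) = 4
prod[5] = max(1×4, 2×3, 3×2, 4×1) = 6
prod[6] = max(1×6, 2×4, 3×3, 4×2, 5×1) = 9
prod[7] = max(1×9, 2×6, 3×4, 4×3, 5×2, 6×1) = 12
prod[8] = max(1×12, 2×9, 3×6, …, 6×2, 7×1) = 18
prod[9] = max(1×18, 2×12, 3×9, …, 7×2, 8×1) = 27
prod[10] = max(1×27, 2×18, 3×12, …, 8×2, 9×1) = 36
prod[11] = max(1×36, 2×27, 3×18, …, 9×2, 10×1) = 54
prod[12] = max(1×54, 2×36, 3×27, …, 10×2, 11×1) = 81
prod[13] = max(1×81, 2×54, 3×36, …, 11×2, 12×1) = 108
One optimal split: 3 + 3 + 3 + 2 + 2; product 3×3×3×2×2 = 108.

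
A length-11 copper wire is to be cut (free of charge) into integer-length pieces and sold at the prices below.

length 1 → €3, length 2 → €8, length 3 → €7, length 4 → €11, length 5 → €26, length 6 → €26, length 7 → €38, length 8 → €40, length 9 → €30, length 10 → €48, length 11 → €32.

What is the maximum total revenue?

55

Let r[k] be the best obtainable value from length k. For each k, try every first piece i and keep the best of price[i] + r[k−i].
r[1] = 3
r[2] = 8
r[3] = 11  (first piece 1, then r[2]=8)
r[4] = 16  (first piece 2, then r[2]=8)
r[5] = 26
r[6] = 29  (first piece 1, then r[5]=26)
r[7] = 38
r[8] = 41  (first piece 1, then r[7]=38)
r[9] = 46  (first piece 2, then r[7]=38)
r[10] = 52  (first piece 5, then r[5]=26)
r[11] = 55  (first piece 1, then r[10]=52)
One optimal cutting: 5 + 5 + 1 → €26 + €26 + €3 = €55.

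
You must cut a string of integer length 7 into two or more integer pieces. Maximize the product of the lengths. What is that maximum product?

12

Let f[k] be the best product for length k (with at least one cut). For each first piece i, the rest contributes max(k−i, f[k−i]).
f[2] = 1*max(1,0) = 1*1 = 1
f[3] = 1*max(2,1) = 1*2 = 2
f[4] = 2*max(2,1) = 2*2 = 4
f[5] = 2*max(3,2) = 2*3 = 6
f[6] = 3*max(3,2) = 3*3 = 9
f[7] = 2*max(5,6) = 2*6 = 12
One optimal split: 3 + 2 + 2; product 3*2*2 = 12.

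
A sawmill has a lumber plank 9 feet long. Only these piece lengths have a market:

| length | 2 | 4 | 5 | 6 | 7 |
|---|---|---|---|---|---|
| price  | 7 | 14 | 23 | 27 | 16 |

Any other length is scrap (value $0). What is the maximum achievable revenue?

Let f[k] be the best obtainable value from length k. For each k, try every first piece i and keep the best of price[i] + f[k−i].
f[1] = 0
f[2] = 7
f[3] = 7
f[4] = max(7+7, 14+0) = 14
f[5] = max(7+7, 14+0, 23+0) = 23
f[6] = max(7+14, 14+7, 23+0, 27+0) = 27
f[7] = max(7+23, 14+7, 23+7, 27+0, 16+0) = 30
f[8] = max(7+27, 14+14, 23+7, 27+7, 16+0) = 34
f[9] = max(7+30, 14+23, 23+14, 27+7, 16+7) = 37
One optimal cutting: 5 + 2 + 2 → $37.

37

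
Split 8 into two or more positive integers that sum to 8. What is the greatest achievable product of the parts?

18

Fill prod[k] for k=2..8: at each k try every first piece i and multiply by the better of (k−i) uncut or prod[k−i].
Small cases: prod[2]=1, prod[3]=2.
prod[4] = max(1·3, 2·2, 3·1) = 4
prod[5] = max(1·4, 2·3, 3·2, 4·1) = 6
prod[6] = max(1·6, 2·4, 3·3, 4·2, 5·1) = 9
prod[7] = max(1·9, 2·6, 3·4, 4·3, 5·2, 6·1) = 12
prod[8] = max(1·12, 2·9, 3·6, …, 6·2, 7·1) = 18
One optimal split: 3 + 3 + 2; product 3·3·2 = 18.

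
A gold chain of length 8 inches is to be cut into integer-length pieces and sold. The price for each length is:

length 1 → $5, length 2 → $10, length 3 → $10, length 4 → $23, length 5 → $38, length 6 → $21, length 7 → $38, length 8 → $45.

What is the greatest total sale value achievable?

53

Build v[k] bottom-up: v[k] = max over allowed piece i of (p[i] + v[k−i]).
v[1] = 5
v[2] = 10  (first piece 1, then v[1]=5)
v[3] = 15  (first piece 1, then v[2]=10)
v[4] = 23
v[5] = 38
v[6] = 43  (first piece 1, then v[5]=38)
v[7] = 48  (first piece 1, then v[6]=43)
v[8] = 53  (first piece 1, then v[7]=48)
One optimal cutting: 5 + 1 + 1 + 1 → $38 + $5 + $5 + $5 = $53.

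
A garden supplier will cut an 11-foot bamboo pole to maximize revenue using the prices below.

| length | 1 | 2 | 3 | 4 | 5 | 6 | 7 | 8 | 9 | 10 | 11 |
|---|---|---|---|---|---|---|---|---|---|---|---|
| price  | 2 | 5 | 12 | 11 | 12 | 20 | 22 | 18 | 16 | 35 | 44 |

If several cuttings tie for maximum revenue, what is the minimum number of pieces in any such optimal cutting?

Consider every possible first cut. r[k] is the best of p[i]+r[k−i] over all sellable i≤k.
r[1] = 2
r[2] = 5
r[3] = 12
r[4] = 14  (first piece 1, then r[3]=12)
r[5] = 17  (first piece 2, then r[3]=12)
r[6] = 24  (first piece 3, then r[3]=12)
r[7] = 26  (first piece 1, then r[6]=24)
r[8] = 29  (first piece 2, then r[6]=24)
r[9] = 36  (first piece 3, then r[6]=24)
r[10] = 38  (first piece 1, then r[9]=36)
r[11] = 44
Maximum revenue is $44.
Now minimize piece count subject to staying optimal: for each k, pieces[k] = 1 + min over i with p[i]+r[k−i]=r[k] of pieces[k−i].
pieces[8] = 3
pieces[9] = 3
pieces[10] = 4
pieces[11] = 1

1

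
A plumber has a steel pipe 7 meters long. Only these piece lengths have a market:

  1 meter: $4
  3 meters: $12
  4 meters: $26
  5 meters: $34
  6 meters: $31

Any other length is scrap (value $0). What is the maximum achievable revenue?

Let f[k] be the best obtainable value from length k. For each k, try every first piece i and keep the best of price[i] + f[k−i].
f[1] = 4
f[2] = 8  (first piece 1, then f[1]=4)
f[3] = max(4+8, 12+0) = 12
f[4] = max(4+12, 12+4, 26+0) = 26
f[5] = max(4+26, 12+8, 26+4, 34+0) = 34
f[6] = max(4+34, 12+12, 26+8, 34+4, 31+0) = 38
f[7] = max(4+38, 12+26, 26+12, 34+8, 31+4) = 42
One optimal cutting: 5 + 1 + 1 → $42.

42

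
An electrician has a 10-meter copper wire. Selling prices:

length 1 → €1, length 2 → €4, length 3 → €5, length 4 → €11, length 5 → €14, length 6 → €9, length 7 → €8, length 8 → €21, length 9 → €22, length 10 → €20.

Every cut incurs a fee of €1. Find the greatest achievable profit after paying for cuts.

27

Build v[k] bottom-up: v[k] = max over allowed piece i of (p[i] + v[k−i]) − 1 per cut.
v[1] = 1
v[2] = max(1+1-1, 4+0) = 4
v[3] = max(1+4-1, 4+1-1, 5+0) = 5
v[4] = max(1+5-1, 4+4-1, 5+1-1, 11+0) = 11
v[5] = max(1+11-1, 4+5-1, 5+4-1, 11+1-1, 14+0) = 14
v[6] = max(1+14-1, 4+11-1, 5+5-1, 11+4-1, 14+1-1, 9+0) = 14
v[7] = max(1+14-1, 4+14-1, 5+11-1, …, 9+1-1, 8+0) = 17
v[8] = max(1+17-1, 4+14-1, 5+14-1, …, 8+1-1, 21+0) = 21
v[9] = max(1+21-1, 4+17-1, 5+14-1, …, 21+1-1, 22+0) = 24
v[10] = max(1+24-1, 4+21-1, 5+17-1, …, 22+1-1, 20+0) = 27
One optimal plan: pieces 5 + 5 (1 cut) → €28 − €1 = €27.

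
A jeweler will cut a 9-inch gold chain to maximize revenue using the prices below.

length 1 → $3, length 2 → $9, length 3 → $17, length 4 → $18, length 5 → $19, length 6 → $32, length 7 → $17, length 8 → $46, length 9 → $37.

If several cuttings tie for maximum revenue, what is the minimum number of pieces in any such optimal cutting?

3

Let r[k] be the best obtainable value from length k. For each k, try every first piece i and keep the best of price[i] + r[k−i].
r[1] = 3
r[2] = 9
r[3] = 17
r[4] = 20  (first piece 1, then r[3]=17)
r[5] = 26  (first piece 2, then r[3]=17)
r[6] = 34  (first piece 3, then r[3]=17)
r[7] = 37  (first piece 1, then r[6]=34)
r[8] = 46
r[9] = 51  (first piece 3, then r[6]=34)
Maximum revenue is $51.
Now minimize piece count subject to staying optimal: for each k, pieces[k] = 1 + min over i with p[i]+r[k−i]=r[k] of pieces[k−i].
pieces[6] = 2
pieces[7] = 3
pieces[8] = 1
pieces[9] = 3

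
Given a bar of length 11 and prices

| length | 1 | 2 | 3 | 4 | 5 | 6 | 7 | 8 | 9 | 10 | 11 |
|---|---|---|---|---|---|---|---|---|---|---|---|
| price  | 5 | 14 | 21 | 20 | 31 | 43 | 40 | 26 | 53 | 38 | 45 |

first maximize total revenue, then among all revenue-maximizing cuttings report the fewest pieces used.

Let r[k] be the best obtainable value from length k. For each k, try every first piece i and keep the best of price[i] + r[k−i].
r[1] = 5
r[2] = max(5+5, 14+0) = 14
r[3] = max(5+14, 14+5, 21+0) = 21
r[4] = max(5+21, 14+14, 21+5, 20+0) = 28
r[5] = max(5+28, 14+21, 21+14, 20+5, 31+0) = 35
r[6] = max(5+35, 14+28, 21+21, 20+14, 31+5, 43+0) = 43
r[7] = max(5+43, 14+35, 21+28, …, 43+5, 40+0) = 49
r[8] = max(5+49, 14+43, 21+35, …, 40+5, 26+0) = 57
r[9] = max(5+57, 14+49, 21+43, …, 26+5, 53+0) = 64
r[10] = max(5+64, 14+57, 21+49, …, 53+5, 38+0) = 71
r[11] = max(5+71, 14+64, 21+57, …, 38+5, 45+0) = 78
Maximum revenue is 78.
Now minimize piece count subject to staying optimal: for each k, pieces[k] = 1 + min over i with p[i]+r[k−i]=r[k] of pieces[k−i].
pieces[8] = 2
pieces[9] = 2
pieces[10] = 3
pieces[11] = 3

3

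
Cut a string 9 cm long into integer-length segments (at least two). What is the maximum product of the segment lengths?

27

Fill m[k] for k=2..9: at each k try every first piece i and multiply by the better of (k−i) uncut or m[k−i].
m[2] = 1×max(1,0) = 1×1 = 1
m[3] = max(1×2, 2×1) = 2
m[4] = max(1×3, 2×2, 3×1) = 4
m[5] = max(1×4, 2×3, 3×2, 4×1) = 6
m[6] = max(1×6, 2×4, 3×3, 4×2, 5×1) = 9
m[7] = max(1×9, 2×6, 3×4, 4×3, 5×2, 6×1) = 12
m[8] = max(1×12, 2×9, 3×6, …, 6×2, 7×1) = 18
m[9] = max(1×18, 2×12, 3×9, …, 7×2, 8×1) = 27
One optimal split: 3 + 3 + 3; product 3×3×3 = 27.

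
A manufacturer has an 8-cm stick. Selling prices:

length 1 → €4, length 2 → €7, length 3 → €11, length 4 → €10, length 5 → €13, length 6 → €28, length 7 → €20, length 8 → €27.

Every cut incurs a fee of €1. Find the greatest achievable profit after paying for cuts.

Let v[k] be the best obtainable value from length k. For each k, try every first piece i and keep the best of price[i] + v[k−i] minus the 1 cut fee when i<k.
v[1] = 4
v[2] = max(4+4-1, 7+0) = 7
v[3] = max(4+7-1, 7+4-1, 11+0) = 11
v[4] = max(4+11-1, 7+7-1, 11+4-1, 10+0) = 14
v[5] = max(4+14-1, 7+11-1, 11+7-1, 10+4-1, 13+0) = 17
v[6] = max(4+17-1, 7+14-1, 11+11-1, 10+7-1, 13+4-1, 28+0) = 28
v[7] = max(4+28-1, 7+17-1, 11+14-1, …, 28+4-1, 20+0) = 31
v[8] = max(4+31-1, 7+28-1, 11+17-1, …, 20+4-1, 27+0) = 34
One optimal plan: pieces 6 + 1 + 1 (2 cuts) → €36 − €2 = €34.

34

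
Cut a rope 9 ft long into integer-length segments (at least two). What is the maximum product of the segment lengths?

27

Define f[k] = max over 1≤i<k of i · max(k−i, f[k−i]); the inner max lets the remainder stay uncut if that's better.
f[2] = 1·max(1,0) = 1·1 = 1
f[3] = 1·max(2,1) = 1·2 = 2
f[4] = 2·max(2,1) = 2·2 = 4
f[5] = 2·max(3,2) = 2·3 = 6
f[6] = 3·max(3,2) = 3·3 = 9
f[7] = 2·max(5,6) = 2·6 = 12
f[8] = 2·max(6,9) = 2·9 = 18
f[9] = 3·max(6,9) = 3·9 = 27
One optimal split: 3 + 3 + 3; product 3·3·3 = 27.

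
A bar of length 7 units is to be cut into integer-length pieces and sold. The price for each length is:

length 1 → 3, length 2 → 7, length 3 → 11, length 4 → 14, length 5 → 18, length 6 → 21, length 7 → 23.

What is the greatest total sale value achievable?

25

Consider every possible first cut. v[k] is the best of p[i]+v[k−i] over all sellable i≤k.
v[1] = 3
v[2] = max(3+3, 7+0) = 7
v[3] = max(3+7, 7+3, 11+0) = 11
v[4] = max(3+11, 7+7, 11+3, 14+0) = 14
v[5] = max(3+14, 7+11, 11+7, 14+3, 18+0) = 18
v[6] = max(3+18, 7+14, 11+11, 14+7, 18+3, 21+0) = 22
v[7] = max(3+22, 7+18, 11+14, …, 21+3, 23+0) = 25
One optimal cutting: 3 + 3 + 1 → 11 + 11 + 3 = 25.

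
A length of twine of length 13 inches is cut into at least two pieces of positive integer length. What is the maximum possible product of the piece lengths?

108

Define g[k] = max over 1≤i<k of i · max(k−i, g[k−i]); the inner max lets the remainder stay uncut if that's better.
g[2] = 1×max(1,0) = 1×1 = 1
g[3] = 1×max(2,1) = 1×2 = 2
g[4] = 2×max(2,1) = 2×2 = 4
g[5] = 2×max(3,2) = 2×3 = 6
g[6] = 3×max(3,2) = 3×3 = 9
g[7] = 2×max(5,6) = 2×6 = 12
g[8] = 2×max(6,9) = 2×9 = 18
g[9] = 3×max(6,9) = 3×9 = 27
g[10] = 2×max(8,18) = 2×18 = 36
g[11] = 2×max(9,27) = 2×27 = 54
g[12] = 3×max(9,27) = 3×27 = 81
g[13] = 2×max(11,54) = 2×54 = 108
One optimal split: 3 + 3 + 3 + 2 + 2; product 3×3×3×2×2 = 108.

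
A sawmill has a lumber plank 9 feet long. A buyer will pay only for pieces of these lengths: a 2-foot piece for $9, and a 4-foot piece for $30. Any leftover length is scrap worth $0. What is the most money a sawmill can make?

Let f[k] be the best obtainable value from length k. For each k, try every first piece i and keep the best of price[i] + f[k−i].
f[1] = 0
f[2] = 9
f[3] = 9
f[4] = 30
f[5] = 30
f[6] = 39  (first piece 2, then f[4]=30)
f[7] = 39
f[8] = 60  (first piece 4, then f[4]=30)
f[9] = 60
One optimal cutting: pieces 4 + 4 with 1 foot of scrap → $60.

60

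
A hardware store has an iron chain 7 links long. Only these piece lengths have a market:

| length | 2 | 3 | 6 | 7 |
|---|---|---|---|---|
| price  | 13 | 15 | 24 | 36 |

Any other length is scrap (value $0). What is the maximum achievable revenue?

41

Let r[k] be the best obtainable value from length k. For each k, try every first piece i and keep the best of price[i] + r[k−i].
r[1] = 0
r[2] = 13
r[3] = 15
r[4] = 26  (first piece 2, then r[2]=13)
r[5] = 28  (first piece 2, then r[3]=15)
r[6] = 39  (first piece 2, then r[4]=26)
r[7] = 41  (first piece 2, then r[5]=28)
One optimal cutting: 3 + 2 + 2 → $41.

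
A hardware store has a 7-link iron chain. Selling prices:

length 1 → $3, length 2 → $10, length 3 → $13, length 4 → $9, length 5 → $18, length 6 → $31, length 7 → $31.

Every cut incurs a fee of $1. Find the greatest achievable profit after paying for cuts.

Build v[k] bottom-up: v[k] = max over allowed piece i of (p[i] + v[k−i]) − 1 per cut.
v[1] = 3
v[2] = max(3+3-1, 10+0) = 10
v[3] = max(3+10-1, 10+3-1, 13+0) = 13
v[4] = max(3+13-1, 10+10-1, 13+3-1, 9+0) = 19
v[5] = max(3+19-1, 10+13-1, 13+10-1, 9+3-1, 18+0) = 22
v[6] = max(3+22-1, 10+19-1, 13+13-1, 9+10-1, 18+3-1, 31+0) = 31
v[7] = max(3+31-1, 10+22-1, 13+19-1, …, 31+3-1, 31+0) = 33
One optimal plan: pieces 6 + 1 (1 cut) → $34 − $1 = $33.

33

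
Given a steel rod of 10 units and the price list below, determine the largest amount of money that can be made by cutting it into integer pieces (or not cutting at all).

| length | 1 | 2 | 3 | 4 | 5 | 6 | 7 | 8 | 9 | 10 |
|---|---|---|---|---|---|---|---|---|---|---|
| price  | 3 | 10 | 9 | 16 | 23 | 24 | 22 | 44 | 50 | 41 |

Consider every possible first cut. R[k] is the best of p[i]+R[k−i] over all sellable i≤k.
R[1] = 3
R[2] = max(3+3, 10+0) = 10
R[3] = max(3+10, 10+3, 9+0) = 13
R[4] = max(3+13, 10+10, 9+3, 16+0) = 20
R[5] = max(3+20, 10+13, 9+10, 16+3, 23+0) = 23
R[6] = max(3+23, 10+20, 9+13, 16+10, 23+3, 24+0) = 30
R[7] = max(3+30, 10+23, 9+20, …, 24+3, 22+0) = 33
R[8] = max(3+33, 10+30, 9+23, …, 22+3, 44+0) = 44
R[9] = max(3+44, 10+33, 9+30, …, 44+3, 50+0) = 50
R[10] = max(3+50, 10+44, 9+33, …, 50+3, 41+0) = 54
One optimal cutting: 8 + 2 → $44 + $10 = $54.

54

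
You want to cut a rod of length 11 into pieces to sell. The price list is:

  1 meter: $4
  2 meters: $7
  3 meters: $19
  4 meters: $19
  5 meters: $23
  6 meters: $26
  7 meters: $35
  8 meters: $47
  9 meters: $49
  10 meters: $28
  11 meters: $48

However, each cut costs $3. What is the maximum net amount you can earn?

63

Consider every possible first cut. net[k] is the best of p[i]+net[k−i] over all sellable i≤k, charging 3 whenever i<k.
net[1] = 4
net[2] = max(4+4-3, 7+0) = 7
net[3] = max(4+7-3, 7+4-3, 19+0) = 19
net[4] = max(4+19-3, 7+7-3, 19+4-3, 19+0) = 20
net[5] = max(4+20-3, 7+19-3, 19+7-3, 19+4-3, 23+0) = 23
net[6] = max(4+23-3, 7+20-3, 19+19-3, 19+7-3, 23+4-3, 26+0) = 35
net[7] = max(4+35-3, 7+23-3, 19+20-3, …, 26+4-3, 35+0) = 36
net[8] = max(4+36-3, 7+35-3, 19+23-3, …, 35+4-3, 47+0) = 47
net[9] = max(4+47-3, 7+36-3, 19+35-3, …, 47+4-3, 49+0) = 51
net[10] = max(4+51-3, 7+47-3, 19+36-3, …, 49+4-3, 28+0) = 52
net[11] = max(4+52-3, 7+51-3, 19+47-3, …, 28+4-3, 48+0) = 63
One optimal plan: pieces 8 + 3 (1 cut) → $66 − $3 = $63.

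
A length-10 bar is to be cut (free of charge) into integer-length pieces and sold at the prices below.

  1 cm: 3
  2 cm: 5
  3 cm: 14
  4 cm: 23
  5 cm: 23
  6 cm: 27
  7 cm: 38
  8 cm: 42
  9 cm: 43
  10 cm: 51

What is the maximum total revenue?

52

Let R[k] be the best obtainable value from length k. For each k, try every first piece i and keep the best of price[i] + R[k−i].
R[1] = 3
R[2] = max(3+3, 5+0) = 6
R[3] = max(3+6, 5+3, 14+0) = 14
R[4] = max(3+14, 5+6, 14+3, 23+0) = 23
R[5] = max(3+23, 5+14, 14+6, 23+3, 23+0) = 26
R[6] = max(3+26, 5+23, 14+14, 23+6, 23+3, 27+0) = 29
R[7] = max(3+29, 5+26, 14+23, …, 27+3, 38+0) = 38
R[8] = max(3+38, 5+29, 14+26, …, 38+3, 42+0) = 46
R[9] = max(3+46, 5+38, 14+29, …, 42+3, 43+0) = 49
R[10] = max(3+49, 5+46, 14+38, …, 43+3, 51+0) = 52
One optimal cutting: 4 + 4 + 1 + 1 → 23 + 23 + 3 + 3 = 52.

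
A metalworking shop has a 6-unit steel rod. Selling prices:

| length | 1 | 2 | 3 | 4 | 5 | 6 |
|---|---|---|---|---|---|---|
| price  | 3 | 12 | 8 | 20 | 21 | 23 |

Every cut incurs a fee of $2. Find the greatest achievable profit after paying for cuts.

32

Let r[k] be the best obtainable value from length k. For each k, try every first piece i and keep the best of price[i] + r[k−i] minus the 2 cut fee when i<k.
r[1] = 3
r[2] = 12
r[3] = 13  (first piece 1, then r[2]=12)
r[4] = 22  (first piece 2, then r[2]=12)
r[5] = 23  (first piece 1, then r[4]=22)
r[6] = 32  (first piece 2, then r[4]=22)
One optimal plan: pieces 2 + 2 + 2 (2 cuts) → $36 − $4 = $32.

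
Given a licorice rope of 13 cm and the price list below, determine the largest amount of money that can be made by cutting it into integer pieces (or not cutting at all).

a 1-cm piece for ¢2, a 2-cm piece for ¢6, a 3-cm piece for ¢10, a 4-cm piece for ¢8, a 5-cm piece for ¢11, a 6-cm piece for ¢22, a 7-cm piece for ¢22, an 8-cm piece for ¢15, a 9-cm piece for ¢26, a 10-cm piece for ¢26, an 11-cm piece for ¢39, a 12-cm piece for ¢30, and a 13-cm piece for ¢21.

46

Consider every possible first cut. v[k] is the best of p[i]+v[k−i] over all sellable i≤k.
v[1] = 2
v[2] = max(2+2, 6+0) = 6
v[3] = max(2+6, 6+2, 10+0) = 10
v[4] = max(2+10, 6+6, 10+2, 8+0) = 12
v[5] = max(2+12, 6+10, 10+6, 8+2, 11+0) = 16
v[6] = max(2+16, 6+12, 10+10, 8+6, 11+2, 22+0) = 22
v[7] = max(2+22, 6+16, 10+12, …, 22+2, 22+0) = 24
v[8] = max(2+24, 6+22, 10+16, …, 22+2, 15+0) = 28
v[9] = max(2+28, 6+24, 10+22, …, 15+2, 26+0) = 32
v[10] = max(2+32, 6+28, 10+24, …, 26+2, 26+0) = 34
v[11] = max(2+34, 6+32, 10+28, …, 26+2, 39+0) = 39
v[12] = max(2+39, 6+34, 10+32, …, 39+2, 30+0) = 44
v[13] = max(2+44, 6+39, 10+34, …, 30+2, 21+0) = 46
One optimal cutting: 6 + 6 + 1 → ¢22 + ¢22 + ¢2 = ¢46.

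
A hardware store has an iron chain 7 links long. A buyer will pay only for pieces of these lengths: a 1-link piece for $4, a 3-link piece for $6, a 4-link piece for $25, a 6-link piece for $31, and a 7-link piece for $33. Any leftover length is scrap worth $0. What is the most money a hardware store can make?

Consider every possible first cut. best[k] is the best of p[i]+best[k−i] over all sellable i≤k.
best[1] = 4
best[2] = 8  (first piece 1, then best[1]=4)
best[3] = max(4+8, 6+0) = 12
best[4] = max(4+12, 6+4, 25+0) = 25
best[5] = max(4+25, 6+8, 25+4) = 29
best[6] = max(4+29, 6+12, 25+8, 31+0) = 33
best[7] = max(4+33, 6+25, 25+12, 31+4, 33+0) = 37
One optimal cutting: 4 + 1 + 1 + 1 → $37.

37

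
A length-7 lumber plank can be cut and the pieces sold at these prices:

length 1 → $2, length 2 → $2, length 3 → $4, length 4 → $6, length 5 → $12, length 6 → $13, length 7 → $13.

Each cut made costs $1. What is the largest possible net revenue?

Build v[k] bottom-up: v[k] = max over allowed piece i of (p[i] + v[k−i]) − 1 per cut.
v[1] = 2
v[2] = 3  (first piece 1, then v[1]=2)
v[3] = 4  (first piece 1, then v[2]=3)
v[4] = 6
v[5] = 12
v[6] = 13  (first piece 1, then v[5]=12)
v[7] = 14  (first piece 1, then v[6]=13)
One optimal plan: pieces 5 + 1 + 1 (2 cuts) → $16 − $2 = $14.

14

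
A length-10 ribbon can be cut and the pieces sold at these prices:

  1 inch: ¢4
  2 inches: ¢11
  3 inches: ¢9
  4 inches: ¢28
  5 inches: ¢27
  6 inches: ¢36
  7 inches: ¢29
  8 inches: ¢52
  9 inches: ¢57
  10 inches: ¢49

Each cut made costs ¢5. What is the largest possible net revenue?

Build r[k] bottom-up: r[k] = max over allowed piece i of (p[i] + r[k−i]) − 5 per cut.
r[1] = 4
r[2] = max(4+4-5, 11+0) = 11
r[3] = max(4+11-5, 11+4-5, 9+0) = 10
r[4] = max(4+10-5, 11+11-5, 9+4-5, 28+0) = 28
r[5] = max(4+28-5, 11+10-5, 9+11-5, 28+4-5, 27+0) = 27
r[6] = max(4+27-5, 11+28-5, 9+10-5, 28+11-5, 27+4-5, 36+0) = 36
r[7] = max(4+36-5, 11+27-5, 9+28-5, …, 36+4-5, 29+0) = 35
r[8] = max(4+35-5, 11+36-5, 9+27-5, …, 29+4-5, 52+0) = 52
r[9] = max(4+52-5, 11+35-5, 9+36-5, …, 52+4-5, 57+0) = 57
r[10] = max(4+57-5, 11+52-5, 9+35-5, …, 57+4-5, 49+0) = 59
One optimal plan: pieces 6 + 4 (1 cut) → ¢64 − ¢5 = ¢59.

59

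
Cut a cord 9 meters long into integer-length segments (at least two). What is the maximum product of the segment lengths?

27

Define g[k] = max over 1≤i<k of i · max(k−i, g[k−i]); the inner max lets the remainder stay uncut if that's better.
g[2] = 1*max(1,0) = 1*1 = 1
g[3] = max(1*2, 2*1) = 2
g[4] = max(1*3, 2*2, 3*1) = 4
g[5] = max(1*4, 2*3, 3*2, 4*1) = 6
g[6] = max(1*6, 2*4, 3*3, 4*2, 5*1) = 9
g[7] = max(1*9, 2*6, 3*4, 4*3, 5*2, 6*1) = 12
g[8] = max(1*12, 2*9, 3*6, …, 6*2, 7*1) = 18
g[9] = max(1*18, 2*12, 3*9, …, 7*2, 8*1) = 27
One optimal split: 3 + 3 + 3; product 3*3*3 = 27.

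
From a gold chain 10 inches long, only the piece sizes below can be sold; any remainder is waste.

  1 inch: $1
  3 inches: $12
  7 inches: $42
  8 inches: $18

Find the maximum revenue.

54

Let best[k] be the best obtainable value from length k. For each k, try every first piece i and keep the best of price[i] + best[k−i].
best[1] = 1
best[2] = 2  (first piece 1, then best[1]=1)
best[3] = max(1+2, 12+0) = 12
best[4] = max(1+12, 12+1) = 13
best[5] = max(1+13, 12+2) = 14
best[6] = max(1+14, 12+12) = 24
best[7] = max(1+24, 12+13, 42+0) = 42
best[8] = max(1+42, 12+14, 42+1, 18+0) = 43
best[9] = max(1+43, 12+24, 42+2, 18+1) = 44
best[10] = max(1+44, 12+42, 42+12, 18+2) = 54
One optimal cutting: 7 + 3 → $54.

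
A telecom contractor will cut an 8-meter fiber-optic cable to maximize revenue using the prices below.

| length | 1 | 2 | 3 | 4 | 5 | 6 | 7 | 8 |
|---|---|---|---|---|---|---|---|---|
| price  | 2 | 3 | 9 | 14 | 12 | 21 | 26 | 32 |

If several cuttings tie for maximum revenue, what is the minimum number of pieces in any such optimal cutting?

1

Let r[k] be the best obtainable value from length k. For each k, try every first piece i and keep the best of price[i] + r[k−i].
r[1] = 2
r[2] = max(2+2, 3+0) = 4
r[3] = max(2+4, 3+2, 9+0) = 9
r[4] = max(2+9, 3+4, 9+2, 14+0) = 14
r[5] = max(2+14, 3+9, 9+4, 14+2, 12+0) = 16
r[6] = max(2+16, 3+14, 9+9, 14+4, 12+2, 21+0) = 21
r[7] = max(2+21, 3+16, 9+14, …, 21+2, 26+0) = 26
r[8] = max(2+26, 3+21, 9+16, …, 26+2, 32+0) = 32
Maximum revenue is $32.
Now minimize piece count subject to staying optimal: for each k, pieces[k] = 1 + min over i with p[i]+r[k−i]=r[k] of pieces[k−i].
pieces[5] = 2
pieces[6] = 1
pieces[7] = 1
pieces[8] = 1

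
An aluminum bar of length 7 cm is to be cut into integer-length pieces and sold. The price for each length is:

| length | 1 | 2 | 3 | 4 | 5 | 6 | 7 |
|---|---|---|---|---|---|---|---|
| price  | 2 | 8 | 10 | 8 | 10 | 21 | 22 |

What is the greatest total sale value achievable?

26

Build r[k] bottom-up: r[k] = max over allowed piece i of (p[i] + r[k−i]).
r[1] = 2
r[2] = 8
r[3] = 10  (first piece 1, then r[2]=8)
r[4] = 16  (first piece 2, then r[2]=8)
r[5] = 18  (first piece 1, then r[4]=16)
r[6] = 24  (first piece 2, then r[4]=16)
r[7] = 26  (first piece 1, then r[6]=24)
One optimal cutting: 2 + 2 + 2 + 1 → $8 + $8 + $8 + $2 = $26.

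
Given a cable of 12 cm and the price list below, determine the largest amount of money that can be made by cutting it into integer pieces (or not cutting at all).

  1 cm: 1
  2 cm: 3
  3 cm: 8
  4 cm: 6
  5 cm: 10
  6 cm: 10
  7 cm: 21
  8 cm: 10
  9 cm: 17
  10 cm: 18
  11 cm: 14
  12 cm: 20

Build R[k] bottom-up: R[k] = max over allowed piece i of (p[i] + R[k−i]).
R[1] = 1
R[2] = max(1+1, 3+0) = 3
R[3] = max(1+3, 3+1, 8+0) = 8
R[4] = max(1+8, 3+3, 8+1, 6+0) = 9
R[5] = max(1+9, 3+8, 8+3, 6+1, 10+0) = 11
R[6] = max(1+11, 3+9, 8+8, 6+3, 10+1, 10+0) = 16
R[7] = max(1+16, 3+11, 8+9, …, 10+1, 21+0) = 21
R[8] = max(1+21, 3+16, 8+11, …, 21+1, 10+0) = 22
R[9] = max(1+22, 3+21, 8+16, …, 10+1, 17+0) = 24
R[10] = max(1+24, 3+22, 8+21, …, 17+1, 18+0) = 29
R[11] = max(1+29, 3+24, 8+22, …, 18+1, 14+0) = 30
R[12] = max(1+30, 3+29, 8+24, …, 14+1, 20+0) = 32
One optimal cutting: 7 + 3 + 2 → 21 + 8 + 3 = 32.

32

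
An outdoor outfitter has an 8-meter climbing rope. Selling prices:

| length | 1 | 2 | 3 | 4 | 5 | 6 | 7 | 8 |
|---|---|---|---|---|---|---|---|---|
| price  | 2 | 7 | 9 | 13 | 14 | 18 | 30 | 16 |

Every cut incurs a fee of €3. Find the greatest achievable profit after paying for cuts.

Consider every possible first cut. v[k] is the best of p[i]+v[k−i] over all sellable i≤k, charging 3 whenever i<k.
v[1] = 2
v[2] = 7
v[3] = 9
v[4] = 13
v[5] = 14
v[6] = 18
v[7] = 30
v[8] = 29  (first piece 1, then v[7]=30)
One optimal plan: pieces 7 + 1 (1 cut) → €32 − €3 = €29.

29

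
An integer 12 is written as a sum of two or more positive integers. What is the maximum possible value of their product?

Define prod[k] = max over 1≤i<k of i · max(k−i, prod[k−i]); the inner max lets the remainder stay uncut if that's better.
prod[2] = 1×max(1,0) = 1×1 = 1
prod[3] = 1×max(2,1) = 1×2 = 2
prod[4] = 2×max(2,1) = 2×2 = 4
prod[5] = 2×max(3,2) = 2×3 = 6
prod[6] = 3×max(3,2) = 3×3 = 9
prod[7] = 2×max(5,6) = 2×6 = 12
prod[8] = 2×max(6,9) = 2×9 = 18
prod[9] = 3×max(6,9) = 3×9 = 27
prod[10] = 2×max(8,18) = 2×18 = 36
prod[11] = 2×max(9,27) = 2×27 = 54
prod[12] = 3×max(9,27) = 3×27 = 81
One optimal split: 3 + 3 + 3 + 3; product 3×3×3×3 = 81.

81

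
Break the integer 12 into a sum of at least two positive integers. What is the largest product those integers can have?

Fill f[k] for k=2..12: at each k try every first piece i and multiply by the better of (k−i) uncut or f[k−i].
f[2] = 1·max(1,0) = 1·1 = 1
f[3] = 1·max(2,1) = 1·2 = 2
f[4] = 2·max(2,1) = 2·2 = 4
f[5] = 2·max(3,2) = 2·3 = 6
f[6] = 3·max(3,2) = 3·3 = 9
f[7] = 2·max(5,6) = 2·6 = 12
f[8] = 2·max(6,9) = 2·9 = 18
f[9] = 3·max(6,9) = 3·9 = 27
f[10] = 2·max(8,18) = 2·18 = 36
f[11] = 2·max(9,27) = 2·27 = 54
f[12] = 3·max(9,27) = 3·27 = 81
One optimal split: 3 + 3 + 3 + 3; product 3·3·3·3 = 81.

81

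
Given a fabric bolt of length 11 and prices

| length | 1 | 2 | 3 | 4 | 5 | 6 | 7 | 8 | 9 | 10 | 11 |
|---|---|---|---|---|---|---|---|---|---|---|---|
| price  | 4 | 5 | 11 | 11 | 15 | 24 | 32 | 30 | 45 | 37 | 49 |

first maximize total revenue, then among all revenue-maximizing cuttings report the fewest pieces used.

3

Let r[k] be the best obtainable value from length k. For each k, try every first piece i and keep the best of price[i] + r[k−i].
r[1] = 4
r[2] = max(4+4, 5+0) = 8
r[3] = max(4+8, 5+4, 11+0) = 12
r[4] = max(4+12, 5+8, 11+4, 11+0) = 16
r[5] = max(4+16, 5+12, 11+8, 11+4, 15+0) = 20
r[6] = max(4+20, 5+16, 11+12, 11+8, 15+4, 24+0) = 24
r[7] = max(4+24, 5+20, 11+16, …, 24+4, 32+0) = 32
r[8] = max(4+32, 5+24, 11+20, …, 32+4, 30+0) = 36
r[9] = max(4+36, 5+32, 11+24, …, 30+4, 45+0) = 45
r[10] = max(4+45, 5+36, 11+32, …, 45+4, 37+0) = 49
r[11] = max(4+49, 5+45, 11+36, …, 37+4, 49+0) = 53
Maximum revenue is $53.
Now minimize piece count subject to staying optimal: for each k, pieces[k] = 1 + min over i with p[i]+r[k−i]=r[k] of pieces[k−i].
pieces[8] = 2
pieces[9] = 1
pieces[10] = 2
pieces[11] = 3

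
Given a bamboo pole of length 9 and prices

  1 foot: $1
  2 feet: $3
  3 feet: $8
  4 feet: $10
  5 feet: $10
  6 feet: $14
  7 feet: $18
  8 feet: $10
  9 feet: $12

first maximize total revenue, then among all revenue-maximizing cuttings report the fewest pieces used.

Let r[k] be the best obtainable value from length k. For each k, try every first piece i and keep the best of price[i] + r[k−i].
r[1] = 1
r[2] = 3
r[3] = 8
r[4] = 10
r[5] = 11  (first piece 1, then r[4]=10)
r[6] = 16  (first piece 3, then r[3]=8)
r[7] = 18  (first piece 3, then r[4]=10)
r[8] = 20  (first piece 4, then r[4]=10)
r[9] = 24  (first piece 3, then r[6]=16)
Maximum revenue is $24.
Now minimize piece count subject to staying optimal: for each k, pieces[k] = 1 + min over i with p[i]+r[k−i]=r[k] of pieces[k−i].
pieces[6] = 2
pieces[7] = 1
pieces[8] = 2
pieces[9] = 3

3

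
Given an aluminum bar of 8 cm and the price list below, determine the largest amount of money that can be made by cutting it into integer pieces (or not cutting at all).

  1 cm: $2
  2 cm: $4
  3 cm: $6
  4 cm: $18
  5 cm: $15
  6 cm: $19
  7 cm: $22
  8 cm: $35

36

Let v[k] be the best obtainable value from length k. For each k, try every first piece i and keep the best of price[i] + v[k−i].
v[1] = 2
v[2] = max(2+2, 4+0) = 4
v[3] = max(2+4, 4+2, 6+0) = 6
v[4] = max(2+6, 4+4, 6+2, 18+0) = 18
v[5] = max(2+18, 4+6, 6+4, 18+2, 15+0) = 20
v[6] = max(2+20, 4+18, 6+6, 18+4, 15+2, 19+0) = 22
v[7] = max(2+22, 4+20, 6+18, …, 19+2, 22+0) = 24
v[8] = max(2+24, 4+22, 6+20, …, 22+2, 35+0) = 36
One optimal cutting: 4 + 4 → $18 + $18 = $36.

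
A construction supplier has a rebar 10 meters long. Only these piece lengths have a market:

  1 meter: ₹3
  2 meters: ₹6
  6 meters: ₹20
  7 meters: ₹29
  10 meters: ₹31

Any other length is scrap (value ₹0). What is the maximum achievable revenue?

38

Consider every possible first cut. best[k] is the best of p[i]+best[k−i] over all sellable i≤k.
best[1] = 3
best[2] = max(3+3, 6+0) = 6
best[3] = max(3+6, 6+3) = 9
best[4] = max(3+9, 6+6) = 12
best[5] = max(3+12, 6+9) = 15
best[6] = max(3+15, 6+12, 20+0) = 20
best[7] = max(3+20, 6+15, 20+3, 29+0) = 29
best[8] = max(3+29, 6+20, 20+6, 29+3) = 32
best[9] = max(3+32, 6+29, 20+9, 29+6) = 35
best[10] = max(3+35, 6+32, 20+12, 29+9, 31+0) = 38
One optimal cutting: 7 + 1 + 1 + 1 → ₹38.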